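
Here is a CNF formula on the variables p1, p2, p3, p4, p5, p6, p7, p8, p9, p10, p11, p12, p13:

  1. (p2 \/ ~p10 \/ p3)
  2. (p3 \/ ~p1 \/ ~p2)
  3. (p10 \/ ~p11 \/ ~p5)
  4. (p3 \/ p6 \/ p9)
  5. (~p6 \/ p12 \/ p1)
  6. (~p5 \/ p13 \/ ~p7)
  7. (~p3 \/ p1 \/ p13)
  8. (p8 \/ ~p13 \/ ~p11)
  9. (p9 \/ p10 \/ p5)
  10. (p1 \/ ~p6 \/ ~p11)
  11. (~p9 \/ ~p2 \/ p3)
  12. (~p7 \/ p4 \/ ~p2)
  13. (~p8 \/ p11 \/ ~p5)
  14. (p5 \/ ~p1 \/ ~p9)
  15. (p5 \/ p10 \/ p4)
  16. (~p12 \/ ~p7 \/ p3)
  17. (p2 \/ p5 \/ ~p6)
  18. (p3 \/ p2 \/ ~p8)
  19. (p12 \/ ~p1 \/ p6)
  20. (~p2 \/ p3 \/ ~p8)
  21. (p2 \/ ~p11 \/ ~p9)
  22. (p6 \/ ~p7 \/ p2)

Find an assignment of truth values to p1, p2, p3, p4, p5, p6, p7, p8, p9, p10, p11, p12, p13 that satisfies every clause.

p4 occurs only positively in the remaining clauses — set p4 = True.
Pure literal: p7 appears only negated; assign p7 = False.
Set p1 = True and propagate.
The remaining clauses are satisfied by p2 = True, p3 = True, p5 = True, p6 = True, p8 = False, p9 = False, p10 = True, p11 = False, p12 = True, p13 = True.
Check each clause:
  1. (p3 \/ ~p10 \/ p2) — p2 is true.
  2. (p3 \/ ~p2 \/ ~p1) — p3 is true.
  3. (~p11 \/ p10 \/ ~p5) — p10 is true.
  4. (p9 \/ p6 \/ p3) — p3 is true.
  5. (p1 \/ p12 \/ ~p6) — p1 is true.
  6. (~p7 \/ p13 \/ ~p5) — ~p7 is true.
  7. (~p3 \/ p13 \/ p1) — p1 is true.
  8. (~p13 \/ p8 \/ ~p11) — ~p11 is true.
  9. (p5 \/ p10 \/ p9) — p10 is true.
  10. (p1 \/ ~p11 \/ ~p6) — p1 is true.
  11. (~p9 \/ ~p2 \/ p3) — p3 is true.
  12. (p4 \/ ~p2 \/ ~p7) — ~p7 is true.
  13. (~p5 \/ ~p8 \/ p11) — ~p8 is true.
  14. (~p1 \/ p5 \/ ~p9) — p5 is true.
  15. (p5 \/ p4 \/ p10) — p10 is true.
  16. (p3 \/ ~p12 \/ ~p7) — ~p7 is true.
  17. (~p6 \/ p5 \/ p2) — p2 is true.
  18. (~p8 \/ p3 \/ p2) — ~p8 is true.
  19. (p12 \/ p6 \/ ~p1) — p12 is true.
  20. (~p8 \/ p3 \/ ~p2) — ~p8 is true.
  21. (p2 \/ ~p9 \/ ~p11) — p2 is true.
  22. (p2 \/ ~p7 \/ p6) — ~p7 is true.

p1=True, p2=True, p3=True, p4=True, p5=True, p6=True, p7=False, p8=False, p9=False, p10=True, p11=False, p12=True, p13=True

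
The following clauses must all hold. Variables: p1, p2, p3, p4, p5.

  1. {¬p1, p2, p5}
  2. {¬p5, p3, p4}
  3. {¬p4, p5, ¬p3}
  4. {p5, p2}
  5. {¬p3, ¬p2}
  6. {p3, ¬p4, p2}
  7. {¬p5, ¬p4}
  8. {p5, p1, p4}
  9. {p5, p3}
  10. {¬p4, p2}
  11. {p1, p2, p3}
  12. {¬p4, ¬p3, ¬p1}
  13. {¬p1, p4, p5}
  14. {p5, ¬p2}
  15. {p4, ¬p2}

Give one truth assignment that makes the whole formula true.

p1=0, p2=0, p3=1, p4=0, p5=1

Set p1 = False and propagate.
For the remaining variables, p2 = False, p3 = True, p4 = False, p5 = True works.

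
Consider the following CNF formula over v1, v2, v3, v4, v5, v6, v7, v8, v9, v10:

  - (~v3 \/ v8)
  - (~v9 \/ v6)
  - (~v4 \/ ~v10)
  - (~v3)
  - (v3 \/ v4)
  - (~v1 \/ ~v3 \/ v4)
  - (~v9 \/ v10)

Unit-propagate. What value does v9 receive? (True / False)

Unit clause (~v3) sets v3 = False.
In (v3 \/ v4), v3 is now false; v4 must hold, so v4 = True.
From (~v10 \/ ~v4) and v4 = True: v10 = False.
In (v10 \/ ~v9), v10 is now false; ~v9 must hold, so v9 = False.

False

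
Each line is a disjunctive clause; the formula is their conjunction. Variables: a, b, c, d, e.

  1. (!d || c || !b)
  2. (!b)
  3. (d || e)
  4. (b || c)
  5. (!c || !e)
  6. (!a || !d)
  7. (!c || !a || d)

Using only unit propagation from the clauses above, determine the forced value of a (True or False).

(!b) is a unit clause: b = False.
In (c || b), b is now false; c must hold, so c = True.
From (!c || !e) and c = True: e = False.
In (d || e), e is now false; d must hold, so d = True.
From (!a || !d) and d = True: a = False.

False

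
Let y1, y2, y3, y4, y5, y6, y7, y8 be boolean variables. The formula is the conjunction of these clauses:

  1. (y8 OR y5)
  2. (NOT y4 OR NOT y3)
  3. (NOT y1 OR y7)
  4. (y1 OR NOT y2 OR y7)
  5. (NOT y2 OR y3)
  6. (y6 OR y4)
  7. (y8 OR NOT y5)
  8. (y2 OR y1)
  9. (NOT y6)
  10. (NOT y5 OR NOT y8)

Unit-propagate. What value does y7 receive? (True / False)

True

(NOT y6) is a unit clause: y6 = False.
From (y4 OR y6) and y6 = False: y4 = True.
In (NOT y3 OR NOT y4), NOT y4 is now false; NOT y3 must hold, so y3 = False.
From (y3 OR NOT y2) and y3 = False: y2 = False.
(y2 OR y1): since y2 = False, the clause reduces to (y1). y1 = True.
From (NOT y1 OR y7) and y1 = True: y7 = True.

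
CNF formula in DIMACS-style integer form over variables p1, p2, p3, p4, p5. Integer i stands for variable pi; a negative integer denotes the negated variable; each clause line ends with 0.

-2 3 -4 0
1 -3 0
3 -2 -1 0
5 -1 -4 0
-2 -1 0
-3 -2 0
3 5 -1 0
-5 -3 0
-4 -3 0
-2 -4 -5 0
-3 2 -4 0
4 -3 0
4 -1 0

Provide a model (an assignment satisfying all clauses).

Branch on p1: take p1 = True.
  then p2 is forced to False.
  then p4 is forced to True.
  then p5 is forced to True.
  then p3 is forced to False.
Check each clause:
  1. {¬p4, ¬p2, p3} — ¬p2 is true.
  2. {¬p3, p1} — p1 is true.
  3. {¬p1, p3, ¬p2} — ¬p2 is true.
  4. {¬p4, p5, ¬p1} — p5 is true.
  5. {¬p1, ¬p2} — ¬p2 is true.
  6. {¬p3, ¬p2} — ¬p3 is true.
  7. {p3, ¬p1, p5} — p5 is true.
  8. {¬p5, ¬p3} — ¬p3 is true.
  9. {¬p4, ¬p3} — ¬p3 is true.
  10. {¬p4, ¬p5, ¬p2} — ¬p2 is true.
  11. {¬p3, ¬p4, p2} — ¬p3 is true.
  12. {¬p3, p4} — p4 is true.
  13. {p4, ¬p1} — p4 is true.

p1 = T, p2 = F, p3 = F, p4 = T, p5 = T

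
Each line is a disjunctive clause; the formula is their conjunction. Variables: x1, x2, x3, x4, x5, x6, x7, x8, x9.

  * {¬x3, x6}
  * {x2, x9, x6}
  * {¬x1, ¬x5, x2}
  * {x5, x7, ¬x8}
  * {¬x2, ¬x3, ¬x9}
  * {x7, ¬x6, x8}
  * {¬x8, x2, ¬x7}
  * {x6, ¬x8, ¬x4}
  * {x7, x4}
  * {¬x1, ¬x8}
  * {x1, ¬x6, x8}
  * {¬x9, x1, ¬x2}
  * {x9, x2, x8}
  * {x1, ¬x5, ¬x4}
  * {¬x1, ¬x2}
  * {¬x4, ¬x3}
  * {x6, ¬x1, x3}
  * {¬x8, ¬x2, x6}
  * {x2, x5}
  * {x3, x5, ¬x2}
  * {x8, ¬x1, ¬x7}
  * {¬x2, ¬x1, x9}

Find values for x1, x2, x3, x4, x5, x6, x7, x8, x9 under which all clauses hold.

Try x1 = False.
The remaining clauses are satisfied by x2 = False, x3 = False, x4 = False, x5 = True, x6 = False, x7 = True, x8 = False, x9 = True.

x1=False, x2=False, x3=False, x4=False, x5=True, x6=False, x7=True, x8=False, x9=True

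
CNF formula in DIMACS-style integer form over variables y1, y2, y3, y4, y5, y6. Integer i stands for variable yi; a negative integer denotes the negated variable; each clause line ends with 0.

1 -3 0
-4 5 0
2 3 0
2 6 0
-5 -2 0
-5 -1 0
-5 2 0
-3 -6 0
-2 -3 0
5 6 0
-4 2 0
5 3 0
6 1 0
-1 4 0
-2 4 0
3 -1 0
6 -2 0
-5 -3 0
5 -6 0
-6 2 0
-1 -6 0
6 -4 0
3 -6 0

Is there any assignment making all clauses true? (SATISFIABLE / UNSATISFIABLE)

UNSATISFIABLE

y6 = True:
  propagation gives y3=False; an empty clause results — contradiction.
y6 = False:
  propagation gives y2=True; an empty clause results — contradiction.
Every branch closes, so no satisfying assignment exists.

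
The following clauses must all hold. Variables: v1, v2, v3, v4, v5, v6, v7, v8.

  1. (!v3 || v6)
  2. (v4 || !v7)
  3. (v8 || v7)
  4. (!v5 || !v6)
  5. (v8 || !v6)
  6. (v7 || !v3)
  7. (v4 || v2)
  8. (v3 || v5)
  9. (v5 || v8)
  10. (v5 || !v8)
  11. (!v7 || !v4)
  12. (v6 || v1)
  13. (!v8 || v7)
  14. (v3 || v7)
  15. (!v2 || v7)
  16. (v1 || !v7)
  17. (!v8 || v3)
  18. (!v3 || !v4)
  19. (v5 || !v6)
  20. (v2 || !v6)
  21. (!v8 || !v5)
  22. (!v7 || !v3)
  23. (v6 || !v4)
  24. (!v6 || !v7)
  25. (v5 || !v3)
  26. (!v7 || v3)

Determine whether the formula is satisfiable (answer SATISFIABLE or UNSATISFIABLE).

v7 = True:
  propagation gives v4=True; an empty clause results — contradiction.
v7 = False:
  propagation gives v8=True; an empty clause results — contradiction.
Every branch closes, so no satisfying assignment exists.

UNSATISFIABLE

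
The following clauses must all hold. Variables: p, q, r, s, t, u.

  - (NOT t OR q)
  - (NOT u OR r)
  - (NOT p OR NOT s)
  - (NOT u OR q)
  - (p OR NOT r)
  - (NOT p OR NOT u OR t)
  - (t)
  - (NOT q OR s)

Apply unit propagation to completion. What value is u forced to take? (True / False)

False

(t) is a unit clause: t = True.
(q OR NOT t): since t = True, the clause reduces to (q). q = True.
(NOT q OR s): since q = True, the clause reduces to (s). s = True.
(NOT p OR NOT s): since s = True, the clause reduces to (NOT p). p = False.
(NOT r OR p): since p = False, the clause reduces to (NOT r). r = False.
In (r OR NOT u), r is now false; NOT u must hold, so u = False.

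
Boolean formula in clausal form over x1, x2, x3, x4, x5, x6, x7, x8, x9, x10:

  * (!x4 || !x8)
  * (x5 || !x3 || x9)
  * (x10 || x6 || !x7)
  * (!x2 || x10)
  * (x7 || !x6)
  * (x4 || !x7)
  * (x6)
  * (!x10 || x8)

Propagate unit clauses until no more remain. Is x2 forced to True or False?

False

(x6) stands alone — x6 = True.
(!x6 || x7) with x6 = True leaves only x7, so x7 = True.
(x4 || !x7) with x7 = True leaves only x4, so x4 = True.
In (!x8 || !x4), !x4 is now false; !x8 must hold, so x8 = False.
(!x10 || x8) with x8 = False leaves only !x10, so x10 = False.
From (x10 || !x2) and x10 = False: x2 = False.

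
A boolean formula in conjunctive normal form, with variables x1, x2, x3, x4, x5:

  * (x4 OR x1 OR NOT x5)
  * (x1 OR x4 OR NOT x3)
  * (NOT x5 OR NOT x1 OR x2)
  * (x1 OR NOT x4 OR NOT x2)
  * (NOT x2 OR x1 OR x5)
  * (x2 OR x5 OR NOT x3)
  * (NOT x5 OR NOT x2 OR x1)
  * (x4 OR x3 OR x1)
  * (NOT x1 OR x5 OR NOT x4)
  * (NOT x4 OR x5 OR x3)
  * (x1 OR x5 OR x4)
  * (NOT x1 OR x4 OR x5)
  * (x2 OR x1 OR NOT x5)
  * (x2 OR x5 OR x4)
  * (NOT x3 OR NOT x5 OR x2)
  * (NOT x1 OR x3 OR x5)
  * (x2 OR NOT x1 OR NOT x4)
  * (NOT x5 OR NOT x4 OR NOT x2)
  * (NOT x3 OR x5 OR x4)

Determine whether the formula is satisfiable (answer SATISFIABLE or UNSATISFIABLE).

SATISFIABLE

Try x1 = True.
Try x2 = True.
Branch on x3: take x3 = False.
  then x5 is forced to True.
  then x4 is forced to False.
So x1 = T, x2 = T, x3 = F, x4 = F, x5 = T is a satisfying assignment.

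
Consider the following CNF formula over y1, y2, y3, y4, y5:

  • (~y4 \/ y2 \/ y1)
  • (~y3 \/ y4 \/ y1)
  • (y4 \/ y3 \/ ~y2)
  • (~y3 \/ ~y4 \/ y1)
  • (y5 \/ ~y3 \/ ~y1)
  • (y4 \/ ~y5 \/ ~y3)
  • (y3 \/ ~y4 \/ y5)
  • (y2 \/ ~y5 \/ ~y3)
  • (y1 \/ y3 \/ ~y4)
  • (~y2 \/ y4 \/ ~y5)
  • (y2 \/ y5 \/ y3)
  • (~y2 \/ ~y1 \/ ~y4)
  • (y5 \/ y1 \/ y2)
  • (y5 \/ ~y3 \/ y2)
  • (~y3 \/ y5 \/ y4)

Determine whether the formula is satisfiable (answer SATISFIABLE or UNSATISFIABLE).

SATISFIABLE

Try y1 = True.
The remaining clauses are satisfied by y2 = False, y3 = False, y4 = False, y5 = True.
Every clause has at least one true literal under this assignment.
So y1=True, y2=False, y3=False, y4=False, y5=True is a satisfying assignment.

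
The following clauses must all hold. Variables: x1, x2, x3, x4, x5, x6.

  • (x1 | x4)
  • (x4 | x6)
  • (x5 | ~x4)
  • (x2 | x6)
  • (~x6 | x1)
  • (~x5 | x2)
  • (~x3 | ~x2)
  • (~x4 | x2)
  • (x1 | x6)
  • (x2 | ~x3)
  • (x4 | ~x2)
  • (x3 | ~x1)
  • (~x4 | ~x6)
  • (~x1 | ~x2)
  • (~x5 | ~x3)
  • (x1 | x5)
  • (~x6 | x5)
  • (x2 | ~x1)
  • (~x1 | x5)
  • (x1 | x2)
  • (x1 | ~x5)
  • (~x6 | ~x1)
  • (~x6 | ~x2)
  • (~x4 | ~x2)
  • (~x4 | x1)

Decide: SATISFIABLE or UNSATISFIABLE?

x1 = True:
  propagation gives x3=True, x2=False; an empty clause results — contradiction.
x1 = False:
  propagation gives x4=True; an empty clause results — contradiction.
Every branch closes, so no satisfying assignment exists.

UNSATISFIABLE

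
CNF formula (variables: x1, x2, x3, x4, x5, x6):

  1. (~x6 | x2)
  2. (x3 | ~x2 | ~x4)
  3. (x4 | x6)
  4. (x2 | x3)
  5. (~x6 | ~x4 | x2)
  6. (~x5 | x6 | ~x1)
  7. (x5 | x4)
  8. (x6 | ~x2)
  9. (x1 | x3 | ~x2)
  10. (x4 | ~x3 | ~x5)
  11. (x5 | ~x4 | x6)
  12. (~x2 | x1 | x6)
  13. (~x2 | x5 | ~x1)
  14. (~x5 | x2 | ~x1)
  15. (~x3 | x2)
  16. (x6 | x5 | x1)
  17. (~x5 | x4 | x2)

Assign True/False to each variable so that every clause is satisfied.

x1=False, x2=True, x3=True, x4=True, x5=True, x6=True

Check each clause:
  1. (~x6 | x2) — x2 is true.
  2. (~x2 | x3 | ~x4) — x3 is true.
  3. (x4 | x6) — x4 is true.
  4. (x2 | x3) — x2 is true.
  5. (~x6 | x2 | ~x4) — x2 is true.
  6. (x6 | ~x5 | ~x1) — x6 is true.
  7. (x4 | x5) — x4 is true.
  8. (~x2 | x6) — x6 is true.
  9. (~x2 | x3 | x1) — x3 is true.
  10. (x4 | ~x5 | ~x3) — x4 is true.
  11. (~x4 | x6 | x5) — x5 is true.
  12. (x1 | x6 | ~x2) — x6 is true.
  13. (~x2 | ~x1 | x5) — x5 is true.
  14. (~x1 | x2 | ~x5) — x2 is true.
  15. (x2 | ~x3) — x2 is true.
  16. (x1 | x5 | x6) — x5 is true.
  17. (x2 | x4 | ~x5) — x2 is true.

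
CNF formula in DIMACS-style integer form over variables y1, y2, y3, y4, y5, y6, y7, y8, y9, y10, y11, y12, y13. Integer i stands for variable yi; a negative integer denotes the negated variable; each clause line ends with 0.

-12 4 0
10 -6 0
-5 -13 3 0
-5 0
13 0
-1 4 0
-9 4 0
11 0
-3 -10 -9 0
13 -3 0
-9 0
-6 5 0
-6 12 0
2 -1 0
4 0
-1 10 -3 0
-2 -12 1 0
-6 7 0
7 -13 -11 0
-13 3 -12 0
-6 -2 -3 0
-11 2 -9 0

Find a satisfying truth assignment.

y1=F  y2=F  y3=T  y4=T  y5=F  y6=F  y7=T  y8=F  y9=F  y10=T  y11=T  y12=T  y13=T

Check each clause:
  1. (~y12 \/ y4) — y4 is true.
  2. (~y6 \/ y10) — y10 is true.
  3. (~y13 \/ ~y5 \/ y3) — ~y5 is true.
  4. (~y5) — ~y5 is true.
  5. (y13) — y13 is true.
  6. (~y1 \/ y4) — y4 is true.
  7. (~y9 \/ y4) — y4 is true.
  8. (y11) — y11 is true.
  9. (~y10 \/ ~y3 \/ ~y9) — ~y9 is true.
  10. (y13 \/ ~y3) — y13 is true.
  11. (~y9) — ~y9 is true.
  12. (y5 \/ ~y6) — ~y6 is true.
  13. (y12 \/ ~y6) — ~y6 is true.
  14. (y2 \/ ~y1) — ~y1 is true.
  15. (y4) — y4 is true.
  16. (~y3 \/ y10 \/ ~y1) — y10 is true.
  17. (y1 \/ ~y12 \/ ~y2) — ~y2 is true.
  18. (~y6 \/ y7) — ~y6 is true.
  19. (~y13 \/ y7 \/ ~y11) — y7 is true.
  20. (y3 \/ ~y13 \/ ~y12) — y3 is true.
  21. (~y3 \/ ~y2 \/ ~y6) — ~y6 is true.
  22. (~y9 \/ ~y11 \/ y2) — ~y9 is true.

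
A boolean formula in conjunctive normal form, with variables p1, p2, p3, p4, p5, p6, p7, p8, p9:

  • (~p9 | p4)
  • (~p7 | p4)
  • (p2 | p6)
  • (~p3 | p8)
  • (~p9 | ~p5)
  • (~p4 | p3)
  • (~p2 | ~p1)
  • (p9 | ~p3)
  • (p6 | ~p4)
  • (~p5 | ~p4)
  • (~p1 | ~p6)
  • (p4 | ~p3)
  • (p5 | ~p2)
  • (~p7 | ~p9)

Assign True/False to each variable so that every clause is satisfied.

p1 = F, p2 = T, p3 = F, p4 = F, p5 = T, p6 = T, p7 = F, p8 = T, p9 = F

Pure literal: p1 appears only negated; assign p1 = False.
Pure literal: p7 appears only negated; assign p7 = False.
Set p2 = True and propagate.
  then p5 is forced to True.
  then p9 is forced to False.
  then p3 is forced to False.
  then p4 is forced to False.
p6, p8 are now unconstrained; take p6 = True, p8 = True.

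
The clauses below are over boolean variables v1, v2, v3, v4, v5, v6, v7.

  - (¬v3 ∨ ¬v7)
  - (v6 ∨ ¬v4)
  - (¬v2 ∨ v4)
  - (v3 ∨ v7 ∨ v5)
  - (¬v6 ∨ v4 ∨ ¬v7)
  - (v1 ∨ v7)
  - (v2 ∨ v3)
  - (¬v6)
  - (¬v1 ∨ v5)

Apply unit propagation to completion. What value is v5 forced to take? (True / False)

True

(¬v6) is a unit clause: v6 = False.
In (v6 ∨ ¬v4), v6 is now false; ¬v4 must hold, so v4 = False.
(v4 ∨ ¬v2) with v4 = False leaves only ¬v2, so v2 = False.
(v3 ∨ v2) with v2 = False leaves only v3, so v3 = True.
(¬v7 ∨ ¬v3): since v3 = True, the clause reduces to (¬v7). v7 = False.
From (v1 ∨ v7) and v7 = False: v1 = True.
From (v5 ∨ ¬v1) and v1 = True: v5 = True.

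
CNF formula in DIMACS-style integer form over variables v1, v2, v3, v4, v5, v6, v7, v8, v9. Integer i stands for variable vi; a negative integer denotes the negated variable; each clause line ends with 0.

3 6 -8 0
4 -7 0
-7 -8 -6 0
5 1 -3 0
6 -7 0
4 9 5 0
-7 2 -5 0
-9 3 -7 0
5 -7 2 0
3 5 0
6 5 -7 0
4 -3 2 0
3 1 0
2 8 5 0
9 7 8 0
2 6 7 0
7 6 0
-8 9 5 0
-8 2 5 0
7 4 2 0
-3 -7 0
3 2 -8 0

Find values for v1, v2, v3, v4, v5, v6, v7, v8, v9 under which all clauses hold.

v1 = T, v2 = T, v3 = T, v4 = T, v5 = T, v6 = T, v7 = F, v8 = T, v9 = T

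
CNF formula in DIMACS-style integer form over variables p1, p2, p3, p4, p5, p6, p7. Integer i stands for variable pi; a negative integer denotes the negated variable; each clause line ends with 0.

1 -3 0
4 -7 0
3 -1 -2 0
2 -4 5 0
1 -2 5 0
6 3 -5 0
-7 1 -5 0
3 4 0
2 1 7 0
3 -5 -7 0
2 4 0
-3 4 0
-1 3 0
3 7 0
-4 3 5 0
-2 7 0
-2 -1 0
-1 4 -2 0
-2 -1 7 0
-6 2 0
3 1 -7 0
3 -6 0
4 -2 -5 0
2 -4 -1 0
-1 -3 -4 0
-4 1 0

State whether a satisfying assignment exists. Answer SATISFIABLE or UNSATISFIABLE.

p1 = True:
  propagation gives p3=True, p4=True; an empty clause results — contradiction.
p1 = False:
  propagation gives p3=False, p4=True; an empty clause results — contradiction.
Every branch closes, so no satisfying assignment exists.

UNSATISFIABLE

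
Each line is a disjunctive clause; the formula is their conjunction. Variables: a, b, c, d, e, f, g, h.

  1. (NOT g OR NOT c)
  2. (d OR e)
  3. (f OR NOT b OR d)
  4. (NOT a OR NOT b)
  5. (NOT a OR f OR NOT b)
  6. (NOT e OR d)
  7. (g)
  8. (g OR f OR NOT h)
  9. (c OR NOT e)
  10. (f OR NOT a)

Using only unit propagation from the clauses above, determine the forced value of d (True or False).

True

Unit clause (g) sets g = True.
(NOT c OR NOT g) with g = True leaves only NOT c, so c = False.
(NOT e OR c): since c = False, the clause reduces to (NOT e). e = False.
In (e OR d), e is now false; d must hold, so d = True.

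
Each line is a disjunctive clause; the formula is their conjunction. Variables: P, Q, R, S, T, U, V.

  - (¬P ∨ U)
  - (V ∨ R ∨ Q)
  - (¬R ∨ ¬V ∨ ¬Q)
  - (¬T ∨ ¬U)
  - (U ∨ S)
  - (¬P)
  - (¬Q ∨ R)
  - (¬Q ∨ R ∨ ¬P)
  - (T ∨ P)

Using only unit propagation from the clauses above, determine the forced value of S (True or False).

Unit clause (¬P) sets P = False.
From (T ∨ P) and P = False: T = True.
(¬U ∨ ¬T): since T = True, the clause reduces to (¬U). U = False.
(S ∨ U) with U = False leaves only S, so S = True.

True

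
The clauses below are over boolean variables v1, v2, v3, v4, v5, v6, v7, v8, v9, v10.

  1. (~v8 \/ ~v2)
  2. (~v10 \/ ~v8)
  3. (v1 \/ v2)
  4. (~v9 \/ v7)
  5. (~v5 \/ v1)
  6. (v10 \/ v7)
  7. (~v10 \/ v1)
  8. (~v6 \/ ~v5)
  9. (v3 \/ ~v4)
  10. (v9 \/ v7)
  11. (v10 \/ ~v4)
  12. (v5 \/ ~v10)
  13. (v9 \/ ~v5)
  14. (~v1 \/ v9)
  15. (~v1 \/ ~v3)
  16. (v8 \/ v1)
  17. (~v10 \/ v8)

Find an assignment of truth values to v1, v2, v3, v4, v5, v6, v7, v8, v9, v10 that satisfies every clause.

v1=T  v2=T  v3=F  v4=F  v5=F  v6=F  v7=T  v8=F  v9=T  v10=F

Pure literal: v4 appears only negated; assign v4 = False.
v6 occurs only negated in the remaining clauses — set v6 = False.
Branch on v1: take v1 = True.
  then v9 is forced to True.
  then v7 is forced to True.
  then v3 is forced to False.
Try v2 = True.
  then v8 is forced to False.
  then v10 is forced to False.
v5 is now unconstrained; take v5 = False.
Every clause has at least one true literal under this assignment.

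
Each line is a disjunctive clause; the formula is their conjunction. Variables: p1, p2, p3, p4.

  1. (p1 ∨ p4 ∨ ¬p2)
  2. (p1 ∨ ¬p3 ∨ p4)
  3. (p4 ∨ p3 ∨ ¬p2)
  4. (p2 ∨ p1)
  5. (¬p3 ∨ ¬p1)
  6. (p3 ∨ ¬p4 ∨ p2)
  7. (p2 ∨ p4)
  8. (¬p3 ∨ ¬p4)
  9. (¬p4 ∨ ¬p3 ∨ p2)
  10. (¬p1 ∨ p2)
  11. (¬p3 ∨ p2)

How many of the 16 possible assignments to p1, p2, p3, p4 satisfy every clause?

2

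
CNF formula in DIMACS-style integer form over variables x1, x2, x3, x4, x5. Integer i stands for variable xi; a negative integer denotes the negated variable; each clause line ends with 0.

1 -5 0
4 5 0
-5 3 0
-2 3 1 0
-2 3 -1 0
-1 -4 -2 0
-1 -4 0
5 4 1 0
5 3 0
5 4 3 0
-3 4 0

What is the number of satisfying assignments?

2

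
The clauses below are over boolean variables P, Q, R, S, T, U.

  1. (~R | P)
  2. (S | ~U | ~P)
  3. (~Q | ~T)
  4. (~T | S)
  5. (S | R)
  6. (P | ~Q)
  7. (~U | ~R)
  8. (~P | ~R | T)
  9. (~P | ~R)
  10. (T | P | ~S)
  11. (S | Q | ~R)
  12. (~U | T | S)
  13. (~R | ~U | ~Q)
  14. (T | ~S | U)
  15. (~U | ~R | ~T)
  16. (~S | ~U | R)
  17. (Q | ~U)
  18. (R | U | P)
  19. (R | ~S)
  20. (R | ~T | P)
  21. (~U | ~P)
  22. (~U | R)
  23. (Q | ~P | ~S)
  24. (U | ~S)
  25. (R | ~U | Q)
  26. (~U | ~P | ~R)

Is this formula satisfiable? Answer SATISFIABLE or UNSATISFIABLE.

UNSATISFIABLE

R = True:
  propagation gives P=True; an empty clause results — contradiction.
R = False:
  propagation gives S=True; an empty clause results — contradiction.
Every branch closes, so no satisfying assignment exists.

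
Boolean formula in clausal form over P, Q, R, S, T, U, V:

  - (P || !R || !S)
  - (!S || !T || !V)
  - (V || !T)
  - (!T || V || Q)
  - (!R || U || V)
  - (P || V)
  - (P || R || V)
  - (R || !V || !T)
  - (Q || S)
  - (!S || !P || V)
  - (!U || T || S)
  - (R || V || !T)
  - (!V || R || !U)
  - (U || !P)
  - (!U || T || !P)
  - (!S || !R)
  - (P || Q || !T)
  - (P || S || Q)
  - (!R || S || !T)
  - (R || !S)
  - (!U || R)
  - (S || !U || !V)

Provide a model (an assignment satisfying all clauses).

Pure literal: Q appears only positively; assign Q = True.
Try P = False.
  then V is forced to True.
Try R = False.
  then T is forced to False.
  then U is forced to False.
  then S is forced to False.
Every clause has at least one true literal under this assignment.

P = F  Q = T  R = F  S = F  T = F  U = F  V = T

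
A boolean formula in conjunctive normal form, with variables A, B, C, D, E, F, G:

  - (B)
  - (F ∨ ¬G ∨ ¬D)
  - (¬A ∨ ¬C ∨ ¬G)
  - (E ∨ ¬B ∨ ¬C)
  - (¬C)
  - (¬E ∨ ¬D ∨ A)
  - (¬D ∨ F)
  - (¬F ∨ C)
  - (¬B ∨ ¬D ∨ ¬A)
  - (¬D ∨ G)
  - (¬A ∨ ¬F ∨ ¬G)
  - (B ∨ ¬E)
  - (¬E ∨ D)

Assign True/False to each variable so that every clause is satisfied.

The clause (B) is unit: B must be True.
The clause (¬C) is unit: C must be False.
(¬F) is a unit clause, so F = False.
Unit propagation: (¬D) forces D = False.
(¬E) is a unit clause, so E = False.
A, G are now unconstrained; take A = False, G = False.
Every clause has at least one true literal under this assignment.

A=0, B=1, C=0, D=0, E=0, F=0, G=0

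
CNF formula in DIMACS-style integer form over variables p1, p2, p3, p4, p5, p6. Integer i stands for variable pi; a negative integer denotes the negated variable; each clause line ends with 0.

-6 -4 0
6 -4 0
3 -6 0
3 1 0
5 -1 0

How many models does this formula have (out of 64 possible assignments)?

14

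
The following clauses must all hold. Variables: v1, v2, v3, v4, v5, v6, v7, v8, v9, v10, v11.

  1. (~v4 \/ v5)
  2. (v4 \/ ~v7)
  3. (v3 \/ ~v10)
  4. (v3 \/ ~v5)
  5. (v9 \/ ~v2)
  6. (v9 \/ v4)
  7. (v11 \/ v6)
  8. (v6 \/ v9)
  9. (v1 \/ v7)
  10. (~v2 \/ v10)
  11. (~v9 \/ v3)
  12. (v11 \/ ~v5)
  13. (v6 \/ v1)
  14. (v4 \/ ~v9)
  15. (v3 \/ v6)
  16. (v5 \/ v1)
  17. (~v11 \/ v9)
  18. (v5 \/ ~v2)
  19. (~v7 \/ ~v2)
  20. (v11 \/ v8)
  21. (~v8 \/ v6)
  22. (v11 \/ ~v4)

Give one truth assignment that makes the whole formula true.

v1=True, v2=True, v3=True, v4=True, v5=True, v6=True, v7=False, v8=True, v9=True, v10=True, v11=True

v1 occurs only positively in the remaining clauses — set v1 = True.
Pure literal: v3 appears only positively; assign v3 = True.
Try v2 = True.
  then v9 is forced to True.
  then v10 is forced to True.
  then v4 is forced to True.
  then v5 is forced to True.
  then v11 is forced to True.
  then v7 is forced to False.
Branch on v6: take v6 = True.
v8 is now unconstrained; take v8 = True.
Every clause has at least one true literal under this assignment.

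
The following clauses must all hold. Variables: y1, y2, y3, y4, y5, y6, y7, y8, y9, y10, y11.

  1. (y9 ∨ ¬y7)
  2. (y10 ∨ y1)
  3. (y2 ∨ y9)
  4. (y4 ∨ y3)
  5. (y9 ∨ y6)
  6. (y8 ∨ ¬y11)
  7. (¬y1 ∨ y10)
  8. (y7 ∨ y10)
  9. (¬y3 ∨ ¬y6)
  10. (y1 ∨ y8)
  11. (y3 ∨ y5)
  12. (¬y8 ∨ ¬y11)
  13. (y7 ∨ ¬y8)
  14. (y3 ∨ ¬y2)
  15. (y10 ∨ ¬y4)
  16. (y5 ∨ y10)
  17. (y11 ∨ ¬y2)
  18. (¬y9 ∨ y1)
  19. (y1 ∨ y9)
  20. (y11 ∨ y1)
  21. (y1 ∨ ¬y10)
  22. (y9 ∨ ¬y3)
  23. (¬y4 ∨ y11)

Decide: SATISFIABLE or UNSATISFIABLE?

SATISFIABLE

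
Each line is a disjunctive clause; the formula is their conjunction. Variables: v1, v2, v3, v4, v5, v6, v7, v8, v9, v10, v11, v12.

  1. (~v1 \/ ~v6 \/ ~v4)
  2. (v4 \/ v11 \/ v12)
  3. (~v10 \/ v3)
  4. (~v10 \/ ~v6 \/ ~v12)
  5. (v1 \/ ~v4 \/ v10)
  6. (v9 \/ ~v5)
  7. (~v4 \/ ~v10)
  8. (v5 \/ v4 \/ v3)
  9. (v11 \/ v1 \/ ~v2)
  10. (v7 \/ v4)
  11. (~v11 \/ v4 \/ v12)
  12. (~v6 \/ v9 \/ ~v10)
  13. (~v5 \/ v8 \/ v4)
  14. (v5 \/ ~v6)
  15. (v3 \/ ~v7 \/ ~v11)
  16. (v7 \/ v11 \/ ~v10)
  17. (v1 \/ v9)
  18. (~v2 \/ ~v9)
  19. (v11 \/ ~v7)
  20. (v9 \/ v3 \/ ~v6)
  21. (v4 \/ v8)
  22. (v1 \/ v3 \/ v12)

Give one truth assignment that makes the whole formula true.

v1=1, v2=0, v3=0, v4=1, v5=1, v6=0, v7=0, v8=0, v9=1, v10=0, v11=0, v12=1

Pure literal: v2 appears only negated; assign v2 = False.
Pure literal: v6 appears only negated; assign v6 = False.
Try v1 = True.
Branch on v3: take v3 = False.
  then v10 is forced to False.
Branch on v4: take v4 = True.
The remaining clauses are satisfied by v5 = True, v7 = False, v8 = False, v9 = True, v11 = False, v12 = True.
Check each clause:
  1. (~v6 \/ ~v1 \/ ~v4) — ~v6 is true.
  2. (v4 \/ v11 \/ v12) — v4 is true.
  3. (v3 \/ ~v10) — ~v10 is true.
  4. (~v10 \/ ~v12 \/ ~v6) — ~v6 is true.
  5. (v10 \/ ~v4 \/ v1) — v1 is true.
  6. (v9 \/ ~v5) — v9 is true.
  7. (~v10 \/ ~v4) — ~v10 is true.
  8. (v5 \/ v3 \/ v4) — v4 is true.
  9. (v1 \/ v11 \/ ~v2) — v1 is true.
  10. (v4 \/ v7) — v4 is true.
  11. (~v11 \/ v12 \/ v4) — v12 is true.
  12. (v9 \/ ~v10 \/ ~v6) — v9 is true.
  13. (~v5 \/ v8 \/ v4) — v4 is true.
  14. (v5 \/ ~v6) — ~v6 is true.
  15. (v3 \/ ~v11 \/ ~v7) — ~v7 is true.
  16. (~v10 \/ v7 \/ v11) — ~v10 is true.
  17. (v9 \/ v1) — v1 is true.
  18. (~v9 \/ ~v2) — ~v2 is true.
  19. (~v7 \/ v11) — ~v7 is true.
  20. (v3 \/ ~v6 \/ v9) — v9 is true.
  21. (v8 \/ v4) — v4 is true.
  22. (v12 \/ v3 \/ v1) — v1 is true.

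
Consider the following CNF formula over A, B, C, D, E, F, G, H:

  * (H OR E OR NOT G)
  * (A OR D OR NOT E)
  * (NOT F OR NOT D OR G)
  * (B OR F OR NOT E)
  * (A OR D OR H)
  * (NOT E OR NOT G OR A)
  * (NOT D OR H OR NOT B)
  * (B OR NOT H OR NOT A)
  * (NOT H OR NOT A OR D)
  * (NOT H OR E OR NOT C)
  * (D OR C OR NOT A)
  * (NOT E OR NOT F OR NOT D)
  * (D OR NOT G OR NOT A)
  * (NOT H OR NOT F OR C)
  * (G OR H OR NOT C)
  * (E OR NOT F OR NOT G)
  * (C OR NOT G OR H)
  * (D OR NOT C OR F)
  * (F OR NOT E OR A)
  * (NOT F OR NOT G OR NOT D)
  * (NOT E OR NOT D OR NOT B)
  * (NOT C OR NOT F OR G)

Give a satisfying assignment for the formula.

A = F, B = T, C = F, D = F, E = F, F = F, G = T, H = T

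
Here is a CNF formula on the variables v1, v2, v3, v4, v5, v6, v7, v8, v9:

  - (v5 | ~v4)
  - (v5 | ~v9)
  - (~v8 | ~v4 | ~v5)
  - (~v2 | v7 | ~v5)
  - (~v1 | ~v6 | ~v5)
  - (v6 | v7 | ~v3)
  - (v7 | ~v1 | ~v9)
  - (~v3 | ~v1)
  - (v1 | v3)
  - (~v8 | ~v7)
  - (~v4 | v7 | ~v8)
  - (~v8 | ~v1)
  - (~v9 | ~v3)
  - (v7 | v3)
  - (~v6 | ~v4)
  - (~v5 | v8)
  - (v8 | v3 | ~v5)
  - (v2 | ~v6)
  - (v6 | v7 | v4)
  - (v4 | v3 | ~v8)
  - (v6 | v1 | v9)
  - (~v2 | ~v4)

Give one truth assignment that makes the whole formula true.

v1=1, v2=1, v3=0, v4=0, v5=0, v6=1, v7=1, v8=0, v9=0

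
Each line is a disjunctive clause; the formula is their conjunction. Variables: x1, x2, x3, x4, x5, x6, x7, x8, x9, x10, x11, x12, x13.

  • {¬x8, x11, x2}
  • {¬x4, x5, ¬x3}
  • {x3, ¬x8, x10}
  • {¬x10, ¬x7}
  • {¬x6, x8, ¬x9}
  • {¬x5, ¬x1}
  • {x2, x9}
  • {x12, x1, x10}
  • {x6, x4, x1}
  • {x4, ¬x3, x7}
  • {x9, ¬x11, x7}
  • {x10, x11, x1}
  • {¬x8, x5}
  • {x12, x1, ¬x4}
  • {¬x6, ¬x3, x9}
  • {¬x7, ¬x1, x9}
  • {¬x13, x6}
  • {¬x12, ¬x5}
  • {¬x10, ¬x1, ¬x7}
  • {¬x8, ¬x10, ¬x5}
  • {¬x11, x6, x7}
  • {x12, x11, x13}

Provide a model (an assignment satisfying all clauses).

x1 = T, x2 = T, x3 = F, x4 = T, x5 = F, x6 = T, x7 = F, x8 = F, x9 = F, x10 = F, x11 = F, x12 = T, x13 = T

x2 occurs only positively in the remaining clauses — set x2 = True.
Try x1 = True.
  then x5 is forced to False.
  then x8 is forced to False.
Set x3 = False and propagate.
For the remaining variables, x4 = True, x6 = True, x7 = False, x9 = False, x10 = False, x11 = False, x12 = True, x13 = True works.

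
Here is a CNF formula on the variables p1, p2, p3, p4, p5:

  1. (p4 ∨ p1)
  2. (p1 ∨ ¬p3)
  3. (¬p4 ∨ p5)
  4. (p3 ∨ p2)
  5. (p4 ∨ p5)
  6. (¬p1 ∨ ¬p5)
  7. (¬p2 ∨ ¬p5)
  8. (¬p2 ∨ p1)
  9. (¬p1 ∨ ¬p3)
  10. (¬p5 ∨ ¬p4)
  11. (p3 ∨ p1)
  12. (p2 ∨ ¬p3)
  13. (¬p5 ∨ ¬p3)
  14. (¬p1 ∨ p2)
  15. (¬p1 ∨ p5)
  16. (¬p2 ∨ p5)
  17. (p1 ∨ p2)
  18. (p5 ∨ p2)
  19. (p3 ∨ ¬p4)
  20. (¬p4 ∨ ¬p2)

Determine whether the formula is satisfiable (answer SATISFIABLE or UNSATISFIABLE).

p1 = True:
  propagation gives p5=False; an empty clause results — contradiction.
p1 = False:
  propagation gives p4=True, p3=False; an empty clause results — contradiction.
Every branch closes, so no satisfying assignment exists.

UNSATISFIABLE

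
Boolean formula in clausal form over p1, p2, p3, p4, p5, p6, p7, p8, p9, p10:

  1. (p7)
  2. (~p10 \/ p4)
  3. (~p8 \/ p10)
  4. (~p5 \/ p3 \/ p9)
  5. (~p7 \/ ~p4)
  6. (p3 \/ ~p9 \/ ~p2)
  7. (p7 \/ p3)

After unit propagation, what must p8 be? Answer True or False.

False

(p7) stands alone — p7 = True.
(~p7 \/ ~p4): since p7 = True, the clause reduces to (~p4). p4 = False.
(p4 \/ ~p10) with p4 = False leaves only ~p10, so p10 = False.
(~p8 \/ p10): since p10 = False, the clause reduces to (~p8). p8 = False.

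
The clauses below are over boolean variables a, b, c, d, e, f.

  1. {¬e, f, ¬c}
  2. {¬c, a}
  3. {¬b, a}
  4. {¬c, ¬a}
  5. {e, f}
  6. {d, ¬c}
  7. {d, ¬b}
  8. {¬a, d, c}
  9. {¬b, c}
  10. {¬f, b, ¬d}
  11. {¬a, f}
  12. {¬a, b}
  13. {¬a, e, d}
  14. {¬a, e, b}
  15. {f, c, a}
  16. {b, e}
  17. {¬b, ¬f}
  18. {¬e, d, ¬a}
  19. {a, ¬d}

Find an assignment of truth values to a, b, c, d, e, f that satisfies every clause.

Set a = False and propagate.
  then c is forced to False.
  then b is forced to False.
  then f is forced to True.
  then d is forced to False.
  then e is forced to True.

a=0  b=0  c=0  d=0  e=1  f=1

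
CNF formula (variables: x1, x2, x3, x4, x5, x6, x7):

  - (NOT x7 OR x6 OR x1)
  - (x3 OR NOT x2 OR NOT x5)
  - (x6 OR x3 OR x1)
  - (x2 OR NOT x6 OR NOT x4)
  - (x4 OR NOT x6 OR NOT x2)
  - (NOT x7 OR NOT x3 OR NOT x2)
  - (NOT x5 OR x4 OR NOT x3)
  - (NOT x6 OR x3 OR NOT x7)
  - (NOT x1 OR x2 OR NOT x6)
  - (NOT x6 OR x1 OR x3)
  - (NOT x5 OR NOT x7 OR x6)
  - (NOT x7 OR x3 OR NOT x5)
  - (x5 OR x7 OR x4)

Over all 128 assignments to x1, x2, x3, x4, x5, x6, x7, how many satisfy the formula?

Case analysis on x6 and x3:
  x6=T, x3=T: 5 of the 32 assignments to (x1,x2,x4,x5,x7) work.
  x6=T, x3=F: remaining (x1,x2,x4,x5,x7) ∈ {(T,T,T,F,F)} — 1.
  x6=F, x3=T: 10 of the 32 assignments to (x1,x2,x4,x5,x7) work.
  x6=F, x3=F: 8 of the 32 assignments to (x1,x2,x4,x5,x7) work.
Total: 5 + 1 + 10 + 8 = 24.

24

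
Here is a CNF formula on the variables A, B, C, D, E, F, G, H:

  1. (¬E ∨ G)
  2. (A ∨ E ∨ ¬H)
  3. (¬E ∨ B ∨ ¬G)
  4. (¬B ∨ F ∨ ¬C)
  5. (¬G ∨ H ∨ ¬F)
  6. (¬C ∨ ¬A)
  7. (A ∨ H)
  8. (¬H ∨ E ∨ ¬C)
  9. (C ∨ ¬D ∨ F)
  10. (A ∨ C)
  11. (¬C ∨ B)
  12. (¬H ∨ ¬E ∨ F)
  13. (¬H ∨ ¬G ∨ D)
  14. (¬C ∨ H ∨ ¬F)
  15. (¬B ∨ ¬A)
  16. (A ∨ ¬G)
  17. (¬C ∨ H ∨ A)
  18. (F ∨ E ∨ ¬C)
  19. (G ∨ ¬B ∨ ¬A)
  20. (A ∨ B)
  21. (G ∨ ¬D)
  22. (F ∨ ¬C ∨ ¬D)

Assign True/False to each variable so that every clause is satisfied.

A=T, B=F, C=F, D=F, E=F, F=F, G=F, H=F

Check each clause:
  1. (¬E ∨ G) — ¬E is true.
  2. (E ∨ ¬H ∨ A) — ¬H is true.
  3. (¬E ∨ ¬G ∨ B) — ¬G is true.
  4. (¬C ∨ ¬B ∨ F) — ¬C is true.
  5. (H ∨ ¬G ∨ ¬F) — ¬G is true.
  6. (¬C ∨ ¬A) — ¬C is true.
  7. (A ∨ H) — A is true.
  8. (E ∨ ¬C ∨ ¬H) — ¬H is true.
  9. (C ∨ F ∨ ¬D) — ¬D is true.
  10. (C ∨ A) — A is true.
  11. (¬C ∨ B) — ¬C is true.
  12. (¬H ∨ F ∨ ¬E) — ¬H is true.
  13. (D ∨ ¬H ∨ ¬G) — ¬H is true.
  14. (¬C ∨ H ∨ ¬F) — ¬F is true.
  15. (¬B ∨ ¬A) — ¬B is true.
  16. (¬G ∨ A) — A is true.
  17. (¬C ∨ A ∨ H) — A is true.
  18. (¬C ∨ F ∨ E) — ¬C is true.
  19. (¬A ∨ ¬B ∨ G) — ¬B is true.
  20. (A ∨ B) — A is true.
  21. (G ∨ ¬D) — ¬D is true.
  22. (¬D ∨ ¬C ∨ F) — ¬D is true.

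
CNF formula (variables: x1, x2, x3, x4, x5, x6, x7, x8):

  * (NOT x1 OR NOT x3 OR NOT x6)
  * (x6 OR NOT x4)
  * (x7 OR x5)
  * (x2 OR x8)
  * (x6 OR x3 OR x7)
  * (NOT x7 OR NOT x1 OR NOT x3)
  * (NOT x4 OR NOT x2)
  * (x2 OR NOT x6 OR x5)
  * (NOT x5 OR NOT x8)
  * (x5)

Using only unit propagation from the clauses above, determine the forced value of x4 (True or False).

False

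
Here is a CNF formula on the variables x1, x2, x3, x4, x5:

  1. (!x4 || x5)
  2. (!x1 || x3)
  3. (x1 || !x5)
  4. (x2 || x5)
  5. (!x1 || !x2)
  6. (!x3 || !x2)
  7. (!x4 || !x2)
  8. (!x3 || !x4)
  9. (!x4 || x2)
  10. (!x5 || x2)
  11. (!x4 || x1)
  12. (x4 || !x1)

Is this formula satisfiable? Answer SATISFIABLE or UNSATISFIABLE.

SATISFIABLE

Set x1 = False and propagate.
  then x5 is forced to False.
  then x4 is forced to False.
  then x2 is forced to True.
  then x3 is forced to False.
So x1=False, x2=True, x3=False, x4=False, x5=False is a satisfying assignment.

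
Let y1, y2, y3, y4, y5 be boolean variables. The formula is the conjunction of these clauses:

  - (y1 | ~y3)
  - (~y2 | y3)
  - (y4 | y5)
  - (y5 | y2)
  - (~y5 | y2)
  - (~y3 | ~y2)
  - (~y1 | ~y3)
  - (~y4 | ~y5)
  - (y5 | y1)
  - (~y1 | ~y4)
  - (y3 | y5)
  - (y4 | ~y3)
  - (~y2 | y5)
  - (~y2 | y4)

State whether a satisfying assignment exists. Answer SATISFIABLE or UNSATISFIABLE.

UNSATISFIABLE

y5 = True:
  propagation gives y2=True, y3=True; an empty clause results — contradiction.
y5 = False:
  propagation gives y4=True, y2=True; an empty clause results — contradiction.
Every branch closes, so no satisfying assignment exists.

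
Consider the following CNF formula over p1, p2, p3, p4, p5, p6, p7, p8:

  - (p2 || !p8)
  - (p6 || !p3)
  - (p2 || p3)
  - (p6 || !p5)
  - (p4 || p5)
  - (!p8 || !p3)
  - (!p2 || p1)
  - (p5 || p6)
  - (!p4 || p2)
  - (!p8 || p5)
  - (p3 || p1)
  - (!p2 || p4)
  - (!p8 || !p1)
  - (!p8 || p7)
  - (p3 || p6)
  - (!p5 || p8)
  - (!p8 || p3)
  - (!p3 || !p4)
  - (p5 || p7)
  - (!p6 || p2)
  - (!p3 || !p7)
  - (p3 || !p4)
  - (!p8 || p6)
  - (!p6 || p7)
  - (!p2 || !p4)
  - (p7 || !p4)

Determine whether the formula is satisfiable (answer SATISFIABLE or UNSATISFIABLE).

UNSATISFIABLE

p3 = True:
  propagation gives p6=True, p8=False, p5=False, p4=True; an empty clause results — contradiction.
p3 = False:
  propagation gives p2=True, p1=True, p4=True; an empty clause results — contradiction.
Every branch closes, so no satisfying assignment exists.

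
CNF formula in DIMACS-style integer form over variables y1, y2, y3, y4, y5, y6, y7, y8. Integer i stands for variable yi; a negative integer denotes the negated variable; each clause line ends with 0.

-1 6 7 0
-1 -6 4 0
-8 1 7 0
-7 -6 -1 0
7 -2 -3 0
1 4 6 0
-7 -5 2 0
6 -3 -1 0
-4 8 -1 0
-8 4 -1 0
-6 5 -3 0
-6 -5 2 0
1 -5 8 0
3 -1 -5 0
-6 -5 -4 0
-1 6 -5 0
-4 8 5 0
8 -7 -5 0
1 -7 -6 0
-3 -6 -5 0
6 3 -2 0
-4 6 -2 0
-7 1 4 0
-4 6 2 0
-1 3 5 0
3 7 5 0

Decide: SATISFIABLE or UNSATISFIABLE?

UNSATISFIABLE

y1 = True:
  y6 = True:
    propagation gives y4=True, y7=False, y8=True, y5=False; an empty clause results — contradiction.
  y6 = False:
    propagation gives y7=True, y3=False, y5=False; an empty clause results — contradiction.
y1 = False:
  y5 = True:
    propagation gives y8=True, y7=True, y2=True, y6=False; an empty clause results — contradiction.
  y5 = False:
    y6 = True:
      propagation gives y3=False, y7=False; contradiction.
    y6 = False:
      propagation gives y4=True, y8=True, y7=True; contradiction.
Every branch closes, so no satisfying assignment exists.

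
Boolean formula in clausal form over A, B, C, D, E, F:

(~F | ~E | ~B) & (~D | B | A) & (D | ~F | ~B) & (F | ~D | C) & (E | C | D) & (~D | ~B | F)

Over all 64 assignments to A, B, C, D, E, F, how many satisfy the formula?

28

Split on D, then B.
  D=1, B=1: remaining (A,C,E,F) ∈ {(0,0,0,1); (0,1,0,1); (1,0,0,1); (1,1,0,1)} — 4.
  D=1, B=0: E free; 3 ways for (A,C,F) × 2^1 = 6.
  D=0, B=1: A free; 3 ways for (C,E,F) × 2^1 = 6.
  D=0, B=0: A, F free; 3 ways for (C,E) × 2^2 = 12.
Total: 4 + 6 + 6 + 12 = 28.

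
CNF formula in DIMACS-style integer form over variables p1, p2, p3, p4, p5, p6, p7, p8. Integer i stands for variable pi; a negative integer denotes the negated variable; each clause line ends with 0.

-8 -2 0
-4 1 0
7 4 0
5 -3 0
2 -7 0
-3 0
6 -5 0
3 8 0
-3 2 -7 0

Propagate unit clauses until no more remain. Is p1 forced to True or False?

(!p3) stands alone — p3 = False.
In (p8 || p3), p3 is now false; p8 must hold, so p8 = True.
From (!p2 || !p8) and p8 = True: p2 = False.
From (!p7 || p2) and p2 = False: p7 = False.
From (p4 || p7) and p7 = False: p4 = True.
(!p4 || p1): since p4 = True, the clause reduces to (p1). p1 = True.

True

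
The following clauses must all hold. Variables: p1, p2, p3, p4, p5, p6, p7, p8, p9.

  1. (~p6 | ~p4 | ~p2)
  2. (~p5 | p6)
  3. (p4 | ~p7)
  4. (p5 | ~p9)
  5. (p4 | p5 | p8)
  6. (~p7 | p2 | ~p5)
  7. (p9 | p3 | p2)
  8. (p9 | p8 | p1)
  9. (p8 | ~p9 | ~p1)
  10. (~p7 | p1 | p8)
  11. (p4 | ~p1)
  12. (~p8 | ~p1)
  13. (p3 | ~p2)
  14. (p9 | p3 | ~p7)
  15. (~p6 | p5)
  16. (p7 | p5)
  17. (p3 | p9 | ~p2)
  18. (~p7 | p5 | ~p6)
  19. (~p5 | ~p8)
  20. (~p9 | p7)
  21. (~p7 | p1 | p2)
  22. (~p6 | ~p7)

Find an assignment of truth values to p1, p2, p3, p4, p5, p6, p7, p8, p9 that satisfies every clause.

p1 = T  p2 = F  p3 = T  p4 = T  p5 = F  p6 = F  p7 = T  p8 = F  p9 = F

p3 occurs only positively in the remaining clauses — set p3 = True.
Set p1 = True and propagate.
  then p4 is forced to True.
  then p8 is forced to False.
  then p9 is forced to False.
The remaining clauses are satisfied by p2 = False, p5 = False, p6 = False, p7 = True.
Check each clause:
  1. (~p6 | ~p2 | ~p4) — ~p6 is true.
  2. (p6 | ~p5) — ~p5 is true.
  3. (p4 | ~p7) — p4 is true.
  4. (p5 | ~p9) — ~p9 is true.
  5. (p8 | p4 | p5) — p4 is true.
  6. (~p7 | p2 | ~p5) — ~p5 is true.
  7. (p2 | p9 | p3) — p3 is true.
  8. (p1 | p8 | p9) — p1 is true.
  9. (~p1 | ~p9 | p8) — ~p9 is true.
  10. (~p7 | p8 | p1) — p1 is true.
  11. (~p1 | p4) — p4 is true.
  12. (~p1 | ~p8) — ~p8 is true.
  13. (p3 | ~p2) — p3 is true.
  14. (~p7 | p3 | p9) — p3 is true.
  15. (p5 | ~p6) — ~p6 is true.
  16. (p7 | p5) — p7 is true.
  17. (p3 | ~p2 | p9) — p3 is true.
  18. (p5 | ~p6 | ~p7) — ~p6 is true.
  19. (~p5 | ~p8) — ~p8 is true.
  20. (p7 | ~p9) — p7 is true.
  21. (p1 | ~p7 | p2) — p1 is true.
  22. (~p7 | ~p6) — ~p6 is true.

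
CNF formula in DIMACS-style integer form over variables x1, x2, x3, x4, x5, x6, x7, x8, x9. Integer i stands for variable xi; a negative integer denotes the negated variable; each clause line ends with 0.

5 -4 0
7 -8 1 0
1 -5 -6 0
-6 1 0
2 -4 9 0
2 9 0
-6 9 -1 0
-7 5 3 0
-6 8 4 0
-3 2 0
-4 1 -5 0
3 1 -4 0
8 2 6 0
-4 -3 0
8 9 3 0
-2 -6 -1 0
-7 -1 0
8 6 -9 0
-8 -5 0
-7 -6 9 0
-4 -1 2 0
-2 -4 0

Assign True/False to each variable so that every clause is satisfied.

x1 = T, x2 = T, x3 = T, x4 = F, x5 = T, x6 = F, x7 = F, x8 = F, x9 = F

Check each clause:
  1. (x5 || !x4) — !x4 is true.
  2. (x1 || x7 || !x8) — !x8 is true.
  3. (!x6 || x1 || !x5) — x1 is true.
  4. (x1 || !x6) — x1 is true.
  5. (!x4 || x2 || x9) — x2 is true.
  6. (x9 || x2) — x2 is true.
  7. (!x6 || !x1 || x9) — !x6 is true.
  8. (x5 || x3 || !x7) — !x7 is true.
  9. (x4 || x8 || !x6) — !x6 is true.
  10. (x2 || !x3) — x2 is true.
  11. (!x4 || x1 || !x5) — x1 is true.
  12. (x3 || x1 || !x4) — x1 is true.
  13. (x6 || x2 || x8) — x2 is true.
  14. (!x3 || !x4) — !x4 is true.
  15. (x9 || x3 || x8) — x3 is true.
  16. (!x2 || !x1 || !x6) — !x6 is true.
  17. (!x7 || !x1) — !x7 is true.
  18. (!x9 || x6 || x8) — !x9 is true.
  19. (!x5 || !x8) — !x8 is true.
  20. (!x6 || x9 || !x7) — !x7 is true.
  21. (!x1 || x2 || !x4) — x2 is true.
  22. (!x4 || !x2) — !x4 is true.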